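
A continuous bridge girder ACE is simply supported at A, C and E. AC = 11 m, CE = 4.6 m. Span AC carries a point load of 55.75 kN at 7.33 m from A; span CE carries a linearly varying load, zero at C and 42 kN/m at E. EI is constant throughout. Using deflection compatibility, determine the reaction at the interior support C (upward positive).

Insert a hinge at C; M_C is the redundant, and each span becomes simply supported.
Rotations at C on the released spans (each span's end-slope, ×1/EI):
  span AC: point load 55.75 at a = 7.33: Pab(L + a)/(6LEI) = 416.5/EI
  span CE: triangular load, peak 42: 7w₀L³/(360EI) = 79.49/EI
  relative rotation θ_0 = (416.5 + 79.49)/EI = 496/EI
A unit hogging moment at C produces rotation L₁/(3EI) + L₂/(3EI) = 5.2/EI.
Compatibility: M_C·(L₁+L₂)/(3EI) = θ_0, giving M_C = 95.39 kN·m (hogging).
Span AC, ΣM about A with M_C applied at C: R_C^{AC}·11 = 408.6 + 95.39, so R_C^{AC} = 45.82 kN and R_A = 55.75 − 45.82 = 9.929 kN.
Span CE, ΣM about E: R_C^{CE}·4.6 = 148.1 + 95.39, so R_C^{CE} = 52.94 kN and R_E = 96.6 − 52.94 = 43.66 kN.
R_C = 45.82 + 52.94 = 98.76 kN.

R_C = 98.76 kN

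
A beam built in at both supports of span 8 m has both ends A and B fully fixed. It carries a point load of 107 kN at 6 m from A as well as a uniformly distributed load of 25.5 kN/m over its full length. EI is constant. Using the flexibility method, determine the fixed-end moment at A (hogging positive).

Take the two fixed-end moments M_A, M_B as redundants; the released structure is the simple span AB.
Simple-span end rotations at A and B under the given loads:
  at A: point load 107 at a = 6: Pab(L + b)/(6LEI) = 267.5/EI
  at B: point load 107 at a = 6: Pab(L + a)/(6LEI) = 374.5/EI
  at A: UDL 25.5: wL³/(24EI) = 544/EI
  at B: UDL 25.5: wL³/(24EI) = 544/EI
  θ_A0 = 811.5/EI,  θ_B0 = 918.5/EI
Flexibility coefficients: a unit moment at one end gives L/(3EI) there and L/(6EI) at the far end, so f₁₁ = f₂₂ = 2.667/EI and f₁₂ = f₂₁ = 1.333/EI.
Compatibility — zero rotation at each built-in end:
  2.667 M_A + 1.333 M_B = 811.5
  1.333 M_A + 2.667 M_B = 918.5
Solving the pair gives M_A = 176.1 kN·m and M_B = 256.4 kN·m (hogging).

M_A = 176.1 kN·m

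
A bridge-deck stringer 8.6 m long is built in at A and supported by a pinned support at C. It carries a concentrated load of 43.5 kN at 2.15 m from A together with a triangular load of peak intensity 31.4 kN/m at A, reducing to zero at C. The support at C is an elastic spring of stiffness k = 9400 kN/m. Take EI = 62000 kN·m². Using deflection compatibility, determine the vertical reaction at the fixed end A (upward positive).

R_A = 148.7 kN

Choose R_C as the redundant. The primary structure is the cantilever fixed at A.
Primary-structure tip deflection at C by superposition:
  point load 43.5 at a = 2.15: Pa²(3L − a)/(6EI) = 792.6/EI
  triangular load, peak 31.4 at the fixed end: w₀L⁴/(30EI) = 5725/EI
  δ_0 = 6518/EI
Flexibility coefficient — unit upward force at C: δ_{CC} = L³/(3EI) = 212/EI.
With EI = 62000 kN·m²: δ_0 = 0.10513 m and δ_{CC} = 0.00342 m/kN.
Compatibility — the spring shortens by R_C/k under the reaction it provides: δ_0 − R_C·δ_{CC} = R_C/k. With 1/k = 0.000106 m/kN, R_C = δ_0 / (δ_{CC} + 1/k) = 0.10513 / (0.00342 + 0.000106) = 29.81 kN.
Vertical equilibrium: R_A = ΣP − R_C = 178.5 − 29.81 = 148.7 kN.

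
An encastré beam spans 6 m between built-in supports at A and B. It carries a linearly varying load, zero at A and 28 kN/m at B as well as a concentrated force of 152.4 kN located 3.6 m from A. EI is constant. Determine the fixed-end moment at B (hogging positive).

M_B = 182.1 kN·m

Release both end moments; the primary structure is a simply-supported span AB with redundants M_A and M_B.
End rotations of the released simple span under the applied load (×1/EI):
  at A: triangular load, peak 28: 7w₀L³/(360EI) = 117.6/EI
  at B: triangular load, peak 28: w₀L³/(45EI) = 134.4/EI
  at A: point load 152.4 at a = 3.6: Pab(L + b)/(6LEI) = 307.2/EI
  at B: point load 152.4 at a = 3.6: Pab(L + a)/(6LEI) = 351.1/EI
  θ_A0 = 424.8/EI,  θ_B0 = 485.5/EI
Flexibility coefficients: a unit moment at one end gives L/(3EI) there and L/(6EI) at the far end, so f₁₁ = f₂₂ = 2/EI and f₁₂ = f₂₁ = 1/EI.
Compatibility — zero rotation at each built-in end:
  2 M_A + 1 M_B = 424.8
  1 M_A + 2 M_B = 485.5
Solving the pair gives M_A = 121.4 kN·m and M_B = 182.1 kN·m (hogging).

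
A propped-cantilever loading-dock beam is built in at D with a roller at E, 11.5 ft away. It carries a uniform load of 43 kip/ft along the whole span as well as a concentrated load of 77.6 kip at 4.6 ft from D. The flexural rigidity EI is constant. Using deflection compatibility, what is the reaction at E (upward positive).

R_E = 201.6 kip

Remove the prop at E; the released (primary) structure is a cantilever built in at D.
Downward deflection at the released point E due to the loads:
  UDL 43: wL⁴/(8EI) = 94009/EI
  point load 77.6 at a = 4.6: Pa²(3L − a)/(6EI) = 8183/EI
  δ_0 = 102192/EI
Tip deflection under a unit load at E: L³/(3EI) = 507/EI.
Compatibility at E: δ_0 − R_E·δ_{EE} = 0, so R_E = 102192/507 = 201.6 kip.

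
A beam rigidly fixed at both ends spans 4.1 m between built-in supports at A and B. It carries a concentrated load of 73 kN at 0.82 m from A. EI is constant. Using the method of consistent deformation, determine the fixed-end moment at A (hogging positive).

M_A = 38.31 kN·m

Take the two fixed-end moments M_A, M_B as redundants; the released structure is the simple span AB.
End rotations of the released simple span under the applied load (×1/EI):
  at A: point load 73 at a = 0.82: Pab(L + b)/(6LEI) = 58.9/EI
  at B: point load 73 at a = 0.82: Pab(L + a)/(6LEI) = 39.27/EI
  θ_A0 = 58.9/EI,  θ_B0 = 39.27/EI
Flexibility coefficients: a unit moment at one end gives L/(3EI) there and L/(6EI) at the far end, so f₁₁ = f₂₂ = 1.367/EI and f₁₂ = f₂₁ = 0.6833/EI.
Compatibility — zero rotation at each built-in end:
  1.367 M_A + 0.6833 M_B = 58.9
  0.6833 M_A + 1.367 M_B = 39.27
Solving the pair gives M_A = 38.31 kN·m and M_B = 9.578 kN·m (hogging).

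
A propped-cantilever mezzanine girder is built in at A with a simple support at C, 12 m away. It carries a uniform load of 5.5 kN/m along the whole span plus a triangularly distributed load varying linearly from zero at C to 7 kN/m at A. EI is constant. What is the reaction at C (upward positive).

R_C = 33.15 kN

Remove the prop at C; the released (primary) structure is a cantilever built in at A.
Deflection at C on the released cantilever, summing each load's contribution:
  UDL 5.5: wL⁴/(8EI) = 14256/EI
  triangular load, peak 7 at the fixed end: w₀L⁴/(30EI) = 4838/EI
  δ_0 = 19094/EI
Flexibility coefficient — unit upward force at C: δ_{CC} = L³/(3EI) = 576/EI.
The prop prevents deflection at C: R_C = δ_0/δ_{CC} = 19094/576 = 33.15 kN.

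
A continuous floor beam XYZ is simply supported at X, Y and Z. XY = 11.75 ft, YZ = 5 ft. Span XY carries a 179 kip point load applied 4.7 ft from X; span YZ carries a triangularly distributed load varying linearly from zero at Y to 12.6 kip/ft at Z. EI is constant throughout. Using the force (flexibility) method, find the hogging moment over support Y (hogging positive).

M_Y = 253.4 kip·ft

Release continuity at Y by inserting a hinge; the redundant is the internal moment M_Y. The primary structure is two simply-supported spans XY and YZ.
Discontinuity in slope at Y on the released structure — sum the simple-span end rotations:
  span XY: point load 179 at a = 4.7: Pab(L + a)/(6LEI) = 1384/EI
  span YZ: triangular load, peak 12.6: 7w₀L³/(360EI) = 30.62/EI
  relative rotation θ_0 = (1384 + 30.62)/EI = 1415/EI
A unit hogging moment at Y produces rotation L₁/(3EI) + L₂/(3EI) = 5.583/EI.
Compatibility: M_Y·(L₁+L₂)/(3EI) = θ_0, giving M_Y = 253.4 kip·ft (hogging).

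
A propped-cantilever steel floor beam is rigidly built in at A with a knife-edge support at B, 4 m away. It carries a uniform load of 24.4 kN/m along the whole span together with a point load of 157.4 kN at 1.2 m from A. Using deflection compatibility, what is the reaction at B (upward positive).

R_B = 55.72 kN

Release the roller at B. Primary structure: cantilever fixed at A.
Primary-structure tip deflection at B by superposition:
  UDL 24.4: wL⁴/(8EI) = 780.8/EI
  point load 157.4 at a = 1.2: Pa²(3L − a)/(6EI) = 408/EI
  δ_0 = 1189/EI
Tip deflection under a unit load at B: L³/(3EI) = 21.33/EI.
The prop prevents deflection at B: R_B = δ_0/δ_{BB} = 1189/21.33 = 55.72 kN.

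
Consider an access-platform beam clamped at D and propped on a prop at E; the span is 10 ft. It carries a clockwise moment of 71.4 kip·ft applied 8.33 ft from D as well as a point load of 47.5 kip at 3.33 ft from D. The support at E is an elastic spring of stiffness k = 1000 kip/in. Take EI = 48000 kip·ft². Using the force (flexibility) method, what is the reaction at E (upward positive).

R_E = 17.23 kip

Take the reaction at E as the redundant and release it; the primary structure is a cantilever fixed at D.
Primary-structure tip deflection at E by superposition:
  clockwise couple 71.4 at a = 8.33: M₀a(2L − a)/(2EI) = 3470/EI
  point load 47.5 at a = 3.33: Pa²(3L − a)/(6EI) = 2341/EI
  δ_0 = 5812/EI
Tip deflection under a unit load at E: L³/(3EI) = 333.3/EI.
With EI = 48000 kip·ft²: δ_0 = 0.12108 ft and δ_{EE} = 0.006944 ft/kip.
Compatibility — the spring shortens by R_E/k under the reaction it provides: δ_0 − R_E·δ_{EE} = R_E/k. With 1/k = 1/(1000×12) ft/kip = 0.000083 ft/kip, R_E = δ_0 / (δ_{EE} + 1/k) = 0.12108 / (0.006944 + 0.000083) = 17.23 kip.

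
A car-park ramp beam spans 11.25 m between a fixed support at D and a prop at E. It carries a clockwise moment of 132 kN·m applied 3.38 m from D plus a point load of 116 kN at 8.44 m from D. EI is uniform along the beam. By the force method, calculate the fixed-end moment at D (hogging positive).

M_D = 183.7 kN·m

Release the roller at E. Primary structure: cantilever fixed at D.
Primary-structure tip deflection at E by superposition:
  clockwise couple 132 at a = 3.38: M₀a(2L − a)/(2EI) = 4265/EI
  point load 116 at a = 8.44: Pa²(3L − a)/(6EI) = 34857/EI
  δ_0 = 39122/EI
Tip deflection under a unit load at E: L³/(3EI) = 474.6/EI.
The prop prevents deflection at E: R_E = δ_0/δ_{EE} = 39122/474.6 = 82.43 kN.
Moment equilibrium about D: M_D = Σ(load moments about D) − R_E·L = 1111 − 82.43×11.25 = 183.7 kN·m.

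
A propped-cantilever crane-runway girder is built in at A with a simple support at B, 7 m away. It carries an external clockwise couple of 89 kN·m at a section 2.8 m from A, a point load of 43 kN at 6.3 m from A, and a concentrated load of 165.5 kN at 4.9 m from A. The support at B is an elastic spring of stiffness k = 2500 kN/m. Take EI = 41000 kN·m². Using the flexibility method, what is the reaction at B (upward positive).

R_B = 124.2 kN

Remove the prop at B; the released (primary) structure is a cantilever built in at A.
Downward deflection at the released point B due to the loads:
  clockwise couple 89 at a = 2.8: M₀a(2L − a)/(2EI) = 1396/EI
  point load 43 at a = 6.3: Pa²(3L − a)/(6EI) = 4181/EI
  point load 165.5 at a = 4.9: Pa²(3L − a)/(6EI) = 10663/EI
  δ_0 = 16240/EI
Tip deflection under a unit load at B: L³/(3EI) = 114.3/EI.
With EI = 41000 kN·m²: δ_0 = 0.39609 m and δ_{BB} = 0.002789 m/kN.
Compatibility — the spring shortens by R_B/k under the reaction it provides: δ_0 − R_B·δ_{BB} = R_B/k. With 1/k = 0.0004 m/kN, R_B = δ_0 / (δ_{BB} + 1/k) = 0.39609 / (0.002789 + 0.0004) = 124.2 kN.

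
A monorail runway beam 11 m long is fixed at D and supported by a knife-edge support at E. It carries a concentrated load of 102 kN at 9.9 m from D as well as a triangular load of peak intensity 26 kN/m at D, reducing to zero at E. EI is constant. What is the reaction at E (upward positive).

Release the roller at E. Primary structure: cantilever fixed at D.
Deflection at E on the released cantilever, summing each load's contribution:
  point load 102 at a = 9.9: Pa²(3L − a)/(6EI) = 38489/EI
  triangular load, peak 26 at the fixed end: w₀L⁴/(30EI) = 12689/EI
  δ_0 = 51177/EI
Flexibility coefficient — unit upward force at E: δ_{EE} = L³/(3EI) = 443.7/EI.
The prop prevents deflection at E: R_E = δ_0/δ_{EE} = 51177/443.7 = 115.4 kN.

R_E = 115.4 kN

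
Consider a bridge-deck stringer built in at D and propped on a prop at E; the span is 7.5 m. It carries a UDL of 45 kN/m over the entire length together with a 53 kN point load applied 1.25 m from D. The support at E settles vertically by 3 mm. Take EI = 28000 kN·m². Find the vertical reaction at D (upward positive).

Take the reaction at E as the redundant and release it; the primary structure is a cantilever fixed at D.
Downward deflection at the released point E due to the loads:
  UDL 45: wL⁴/(8EI) = 17798/EI
  point load 53 at a = 1.25: Pa²(3L − a)/(6EI) = 293.3/EI
  δ_0 = 18091/EI
Flexibility coefficient — unit upward force at E: δ_{EE} = L³/(3EI) = 140.6/EI.
With EI = 28000 kN·m²: δ_0 = 0.64611 m and δ_{EE} = 0.005022 m/kN.
Compatibility — the beam at E must follow the support down by 0.003 m: δ_0 − R_E·δ_{EE} = 0.003, so R_E = (0.64611 − 0.003)/0.005022 = 128.1 kN.
Vertical equilibrium: R_D = ΣP − R_E = 390.5 − 128.1 = 262.4 kN.

R_D = 262.4 kN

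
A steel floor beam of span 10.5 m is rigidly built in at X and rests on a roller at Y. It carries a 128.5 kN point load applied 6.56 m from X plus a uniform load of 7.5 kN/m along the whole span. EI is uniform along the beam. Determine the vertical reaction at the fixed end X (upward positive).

R_X = 118.2 kN

Release the roller at Y. Primary structure: cantilever fixed at X.
Primary-structure tip deflection at Y by superposition:
  point load 128.5 at a = 6.56: Pa²(3L − a)/(6EI) = 22986/EI
  UDL 7.5: wL⁴/(8EI) = 11395/EI
  δ_0 = 34381/EI
Tip deflection under a unit load at Y: L³/(3EI) = 385.9/EI.
Compatibility at Y: δ_0 − R_Y·δ_{YY} = 0, so R_Y = 34381/385.9 = 89.1 kN.
Vertical equilibrium: R_X = ΣP − R_Y = 207.2 − 89.1 = 118.2 kN.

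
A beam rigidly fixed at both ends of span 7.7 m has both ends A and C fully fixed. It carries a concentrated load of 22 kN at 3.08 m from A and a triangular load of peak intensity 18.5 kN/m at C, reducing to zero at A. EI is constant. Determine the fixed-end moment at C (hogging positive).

Take the two fixed-end moments M_A, M_C as redundants; the released structure is the simple span AC.
On the primary (simply-supported) span, the end slopes from the loading are:
  at A: point load 22 at a = 3.08: Pab(L + b)/(6LEI) = 83.48/EI
  at C: point load 22 at a = 3.08: Pab(L + a)/(6LEI) = 73.05/EI
  at A: triangular load, peak 18.5: 7w₀L³/(360EI) = 164.2/EI
  at C: triangular load, peak 18.5: w₀L³/(45EI) = 187.7/EI
  θ_A0 = 247.7/EI,  θ_C0 = 260.7/EI
Flexibility coefficients: a unit moment at one end gives L/(3EI) there and L/(6EI) at the far end, so f₁₁ = f₂₂ = 2.567/EI and f₁₂ = f₂₁ = 1.283/EI.
Compatibility — zero rotation at each built-in end:
  2.567 M_A + 1.283 M_C = 247.7
  1.283 M_A + 2.567 M_C = 260.7
Solving the pair gives M_A = 60.96 kN·m and M_C = 71.11 kN·m (hogging).

M_C = 71.11 kN·m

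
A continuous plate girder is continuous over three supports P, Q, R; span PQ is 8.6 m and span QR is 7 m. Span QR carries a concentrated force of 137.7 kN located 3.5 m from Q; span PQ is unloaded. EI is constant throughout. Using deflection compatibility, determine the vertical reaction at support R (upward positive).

R_R = 57.26 kN

Insert a hinge at Q; M_Q is the redundant, and each span becomes simply supported.
Rotations at Q on the released spans (each span's end-slope, ×1/EI):
  span QR: point load 137.7 at a = 3.5: Pab(L + b)/(6LEI) = 421.7/EI
  relative rotation θ_0 = (0 + 421.7)/EI = 421.7/EI
A unit hogging moment at Q produces rotation L₁/(3EI) + L₂/(3EI) = 5.2/EI.
Slope continuity at Q: θ_0 = M_Q·5.2/EI, so M_Q = 421.7/5.2 = 81.1 kN·m (hogging).
Span QR, ΣM about R: R_Q^{QR}·7 = 481.9 + 81.1, so R_Q^{QR} = 80.44 kN and R_R = 137.7 − 80.44 = 57.26 kN.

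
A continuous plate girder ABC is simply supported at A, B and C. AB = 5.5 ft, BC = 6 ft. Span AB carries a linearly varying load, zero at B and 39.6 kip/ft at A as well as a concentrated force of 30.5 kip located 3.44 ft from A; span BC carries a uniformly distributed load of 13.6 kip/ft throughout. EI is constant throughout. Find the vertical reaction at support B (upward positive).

Insert a hinge at B; M_B is the redundant, and each span becomes simply supported.
Rotations at B on the released spans (each span's end-slope, ×1/EI):
  span AB: triangular load, peak 39.6: 7w₀L³/(360EI) = 128.1/EI
  span AB: point load 30.5 at a = 3.44: Pab(L + a)/(6LEI) = 58.55/EI
  span BC: UDL 13.6: wL³/(24EI) = 122.4/EI
  relative rotation θ_0 = (186.7 + 122.4)/EI = 309.1/EI
A unit hogging moment at B produces rotation L₁/(3EI) + L₂/(3EI) = 3.833/EI.
Slope continuity at B: θ_0 = M_B·3.833/EI, so M_B = 309.1/3.833 = 80.62 kip·ft (hogging).
Span AB, ΣM about A with M_B applied at B: R_B^{AB}·5.5 = 304.6 + 80.62, so R_B^{AB} = 70.04 kip and R_A = 139.4 − 70.04 = 69.36 kip.
Span BC, ΣM about C: R_B^{BC}·6 = 244.8 + 80.62, so R_B^{BC} = 54.24 kip and R_C = 81.6 − 54.24 = 27.36 kip.
R_B = 70.04 + 54.24 = 124.3 kip.

R_B = 124.3 kip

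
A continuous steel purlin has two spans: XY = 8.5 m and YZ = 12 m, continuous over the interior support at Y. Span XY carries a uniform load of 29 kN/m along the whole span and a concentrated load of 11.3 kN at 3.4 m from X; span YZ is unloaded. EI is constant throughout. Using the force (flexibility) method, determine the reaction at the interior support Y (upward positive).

R_Y = 150.9 kN

Insert a hinge at Y; M_Y is the redundant, and each span becomes simply supported.
Rotations at Y on the released spans (each span's end-slope, ×1/EI):
  span XY: UDL 29: wL³/(24EI) = 742.1/EI
  span XY: point load 11.3 at a = 3.4: Pab(L + a)/(6LEI) = 45.72/EI
  relative rotation θ_0 = (787.8 + 0)/EI = 787.8/EI
A unit hogging moment at Y produces rotation L₁/(3EI) + L₂/(3EI) = 6.833/EI.
Slope continuity at Y: θ_0 = M_Y·6.833/EI, so M_Y = 787.8/6.833 = 115.3 kN·m (hogging).
Span XY, ΣM about X with M_Y applied at Y: R_Y^{XY}·8.5 = 1086 + 115.3, so R_Y^{XY} = 141.3 kN and R_X = 257.8 − 141.3 = 116.5 kN.
Span YZ, ΣM about Z: R_Y^{YZ}·12 = 0 + 115.3, so R_Y^{YZ} = 9.607 kN and R_Z = 0 − 9.607 = -9.607 kN.
R_Y = 141.3 + 9.607 = 150.9 kN.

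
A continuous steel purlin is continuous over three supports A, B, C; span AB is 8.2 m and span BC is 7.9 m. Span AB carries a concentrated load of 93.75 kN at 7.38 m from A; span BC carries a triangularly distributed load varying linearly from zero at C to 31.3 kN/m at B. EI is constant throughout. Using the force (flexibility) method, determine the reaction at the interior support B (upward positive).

R_B = 191 kN

Release continuity at B by inserting a hinge; the redundant is the internal moment M_B. The primary structure is two simply-supported spans AB and BC.
Rotations at B on the released spans (each span's end-slope, ×1/EI):
  span AB: point load 93.75 at a = 7.38: Pab(L + a)/(6LEI) = 179.7/EI
  span BC: triangular load, peak 31.3: w₀L³/(45EI) = 342.9/EI
  relative rotation θ_0 = (179.7 + 342.9)/EI = 522.6/EI
A unit hogging moment at B produces rotation L₁/(3EI) + L₂/(3EI) = 5.367/EI.
Slope continuity at B: θ_0 = M_B·5.367/EI, so M_B = 522.6/5.367 = 97.38 kN·m (hogging).
Span AB, ΣM about A with M_B applied at B: R_B^{AB}·8.2 = 691.9 + 97.38, so R_B^{AB} = 96.25 kN and R_A = 93.75 − 96.25 = -2.5 kN.
Span BC, ΣM about C: R_B^{BC}·7.9 = 651.1 + 97.38, so R_B^{BC} = 94.75 kN and R_C = 123.6 − 94.75 = 28.89 kN.
R_B = 96.25 + 94.75 = 191 kN.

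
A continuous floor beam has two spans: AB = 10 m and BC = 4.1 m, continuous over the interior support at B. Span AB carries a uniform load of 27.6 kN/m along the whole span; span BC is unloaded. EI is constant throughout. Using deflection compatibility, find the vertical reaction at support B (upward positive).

R_B = 222.1 kN

Insert a hinge at B; M_B is the redundant, and each span becomes simply supported.
End slopes at the hinge B, treating each span as simply supported:
  span AB: UDL 27.6: wL³/(24EI) = 1150/EI
  relative rotation θ_0 = (1150 + 0)/EI = 1150/EI
A unit hogging moment at B produces rotation L₁/(3EI) + L₂/(3EI) = 4.7/EI.
Compatibility: M_B·(L₁+L₂)/(3EI) = θ_0, giving M_B = 244.7 kN·m (hogging).
Span AB, ΣM about A with M_B applied at B: R_B^{AB}·10 = 1380 + 244.7, so R_B^{AB} = 162.5 kN and R_A = 276 − 162.5 = 113.5 kN.
Span BC, ΣM about C: R_B^{BC}·4.1 = 0 + 244.7, so R_B^{BC} = 59.68 kN and R_C = 0 − 59.68 = -59.68 kN.
R_B = 162.5 + 59.68 = 222.1 kN.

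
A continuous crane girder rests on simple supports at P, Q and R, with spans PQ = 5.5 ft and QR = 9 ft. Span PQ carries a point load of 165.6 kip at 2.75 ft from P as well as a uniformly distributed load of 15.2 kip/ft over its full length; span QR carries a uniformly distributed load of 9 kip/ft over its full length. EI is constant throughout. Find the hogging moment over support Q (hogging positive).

M_Q = 143.1 kip·ft

Take M_Q as the redundant. Released structure: two simple spans PQ and QR with a hinge at Q.
End slopes at the hinge Q, treating each span as simply supported:
  span PQ: point load 165.6 at a = 2.75: Pab(L + a)/(6LEI) = 313.1/EI
  span PQ: UDL 15.2: wL³/(24EI) = 105.4/EI
  span QR: UDL 9: wL³/(24EI) = 273.4/EI
  relative rotation θ_0 = (418.5 + 273.4)/EI = 691.8/EI
A unit hogging moment at Q produces rotation L₁/(3EI) + L₂/(3EI) = 4.833/EI.
Slope continuity at Q: θ_0 = M_Q·4.833/EI, so M_Q = 691.8/4.833 = 143.1 kip·ft (hogging).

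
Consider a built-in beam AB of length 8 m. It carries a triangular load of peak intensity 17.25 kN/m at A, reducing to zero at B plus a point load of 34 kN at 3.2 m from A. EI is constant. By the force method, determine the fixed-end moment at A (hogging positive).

M_A = 94.37 kN·m

Take the two fixed-end moments M_A, M_B as redundants; the released structure is the simple span AB.
End rotations of the released simple span under the applied load (×1/EI):
  at A: triangular load, peak 17.25: w₀L³/(45EI) = 196.3/EI
  at B: triangular load, peak 17.25: 7w₀L³/(360EI) = 171.7/EI
  at A: point load 34 at a = 3.2: Pab(L + b)/(6LEI) = 139.3/EI
  at B: point load 34 at a = 3.2: Pab(L + a)/(6LEI) = 121.9/EI
  θ_A0 = 335.5/EI,  θ_B0 = 293.6/EI
Flexibility coefficients: a unit moment at one end gives L/(3EI) there and L/(6EI) at the far end, so f₁₁ = f₂₂ = 2.667/EI and f₁₂ = f₂₁ = 1.333/EI.
Compatibility — zero rotation at each built-in end:
  2.667 M_A + 1.333 M_B = 335.5
  1.333 M_A + 2.667 M_B = 293.6
Solving the pair gives M_A = 94.37 kN·m and M_B = 62.91 kN·m (hogging).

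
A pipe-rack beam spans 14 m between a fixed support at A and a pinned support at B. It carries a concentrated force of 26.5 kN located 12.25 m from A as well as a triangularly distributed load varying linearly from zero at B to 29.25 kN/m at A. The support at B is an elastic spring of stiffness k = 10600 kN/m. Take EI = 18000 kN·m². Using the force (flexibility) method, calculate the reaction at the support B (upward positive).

Choose R_B as the redundant. The primary structure is the cantilever fixed at A.
Downward deflection at the released point B due to the loads:
  point load 26.5 at a = 12.25: Pa²(3L − a)/(6EI) = 19718/EI
  triangular load, peak 29.25 at the fixed end: w₀L⁴/(30EI) = 37456/EI
  δ_0 = 57173/EI
Flexibility coefficient — unit upward force at B: δ_{BB} = L³/(3EI) = 914.7/EI.
With EI = 18000 kN·m²: δ_0 = 3.1763 m and δ_{BB} = 0.050815 m/kN.
Compatibility — the spring shortens by R_B/k under the reaction it provides: δ_0 − R_B·δ_{BB} = R_B/k. With 1/k = 0.000094 m/kN, R_B = δ_0 / (δ_{BB} + 1/k) = 3.1763 / (0.050815 + 0.000094) = 62.39 kN.

R_B = 62.39 kN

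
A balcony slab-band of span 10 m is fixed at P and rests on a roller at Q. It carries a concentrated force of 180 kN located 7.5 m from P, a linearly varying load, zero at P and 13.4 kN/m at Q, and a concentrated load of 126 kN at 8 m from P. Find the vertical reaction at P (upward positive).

R_P = 133.5 kN

Release the roller at Q. Primary structure: cantilever fixed at P.
Primary-structure tip deflection at Q by superposition:
  point load 180 at a = 7.5: Pa²(3L − a)/(6EI) = 37969/EI
  triangular load, peak 13.4 at the free end: 11w₀L⁴/(120EI) = 12283/EI
  point load 126 at a = 8: Pa²(3L − a)/(6EI) = 29568/EI
  δ_0 = 79820/EI
Tip deflection under a unit load at Q: L³/(3EI) = 333.3/EI.
The prop prevents deflection at Q: R_Q = δ_0/δ_{QQ} = 79820/333.3 = 239.5 kN.
Vertical equilibrium: R_P = ΣP − R_Q = 373 − 239.5 = 133.5 kN.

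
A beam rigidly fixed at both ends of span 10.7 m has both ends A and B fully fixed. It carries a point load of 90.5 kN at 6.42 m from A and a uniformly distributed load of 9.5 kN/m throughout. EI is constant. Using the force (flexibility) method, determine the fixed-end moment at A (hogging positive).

Release both end moments; the primary structure is a simply-supported span AB with redundants M_A and M_B.
On the primary (simply-supported) span, the end slopes from the loading are:
  at A: point load 90.5 at a = 6.42: Pab(L + b)/(6LEI) = 580.2/EI
  at B: point load 90.5 at a = 6.42: Pab(L + a)/(6LEI) = 663.1/EI
  at A: UDL 9.5: wL³/(24EI) = 484.9/EI
  at B: UDL 9.5: wL³/(24EI) = 484.9/EI
  θ_A0 = 1065/EI,  θ_B0 = 1148/EI
Flexibility coefficients: a unit moment at one end gives L/(3EI) there and L/(6EI) at the far end, so f₁₁ = f₂₂ = 3.567/EI and f₁₂ = f₂₁ = 1.783/EI.
Compatibility — zero rotation at each built-in end:
  3.567 M_A + 1.783 M_B = 1065
  1.783 M_A + 3.567 M_B = 1148
Solving the pair gives M_A = 183.6 kN·m and M_B = 230.1 kN·m (hogging).

M_A = 183.6 kN·m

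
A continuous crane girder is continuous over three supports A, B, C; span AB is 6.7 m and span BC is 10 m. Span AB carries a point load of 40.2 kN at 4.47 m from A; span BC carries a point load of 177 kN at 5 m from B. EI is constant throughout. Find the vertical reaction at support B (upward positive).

R_B = 169.8 kN

Release continuity at B by inserting a hinge; the redundant is the internal moment M_B. The primary structure is two simply-supported spans AB and BC.
Discontinuity in slope at B on the released structure — sum the simple-span end rotations:
  span AB: point load 40.2 at a = 4.47: Pab(L + a)/(6LEI) = 111.3/EI
  span BC: point load 177 at a = 5: Pab(L + b)/(6LEI) = 1106/EI
  relative rotation θ_0 = (111.3 + 1106)/EI = 1218/EI
A unit hogging moment at B produces rotation L₁/(3EI) + L₂/(3EI) = 5.567/EI.
Compatibility: M_B·(L₁+L₂)/(3EI) = θ_0, giving M_B = 218.7 kN·m (hogging).
Span AB, ΣM about A with M_B applied at B: R_B^{AB}·6.7 = 179.7 + 218.7, so R_B^{AB} = 59.47 kN and R_A = 40.2 − 59.47 = -19.27 kN.
Span BC, ΣM about C: R_B^{BC}·10 = 885 + 218.7, so R_B^{BC} = 110.4 kN and R_C = 177 − 110.4 = 66.63 kN.
R_B = 59.47 + 110.4 = 169.8 kN.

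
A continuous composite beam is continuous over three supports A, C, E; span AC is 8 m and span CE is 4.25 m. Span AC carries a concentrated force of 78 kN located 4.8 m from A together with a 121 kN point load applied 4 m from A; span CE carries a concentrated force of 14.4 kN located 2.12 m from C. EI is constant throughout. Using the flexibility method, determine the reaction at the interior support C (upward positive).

Take M_C as the redundant. Released structure: two simple spans AC and CE with a hinge at C.
Discontinuity in slope at C on the released structure — sum the simple-span end rotations:
  span AC: point load 78 at a = 4.8: Pab(L + a)/(6LEI) = 319.5/EI
  span AC: point load 121 at a = 4: Pab(L + a)/(6LEI) = 484/EI
  span CE: point load 14.4 at a = 2.12: Pab(L + b)/(6LEI) = 16.27/EI
  relative rotation θ_0 = (803.5 + 16.27)/EI = 819.8/EI
A unit hogging moment at C produces rotation L₁/(3EI) + L₂/(3EI) = 4.083/EI.
Slope continuity at C: θ_0 = M_C·4.083/EI, so M_C = 819.8/4.083 = 200.8 kN·m (hogging).
Span AC, ΣM about A with M_C applied at C: R_C^{AC}·8 = 858.4 + 200.8, so R_C^{AC} = 132.4 kN and R_A = 199 − 132.4 = 66.61 kN.
Span CE, ΣM about E: R_C^{CE}·4.25 = 30.67 + 200.8, so R_C^{CE} = 54.45 kN and R_E = 14.4 − 54.45 = -40.05 kN.
R_C = 132.4 + 54.45 = 186.8 kN.

R_C = 186.8 kN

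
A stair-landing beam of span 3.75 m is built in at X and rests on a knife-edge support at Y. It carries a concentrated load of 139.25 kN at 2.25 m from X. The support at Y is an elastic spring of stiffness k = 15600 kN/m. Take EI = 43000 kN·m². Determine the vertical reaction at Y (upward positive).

Remove the prop at Y; the released (primary) structure is a cantilever built in at X.
Downward deflection at the released point Y due to the loads:
  point load 139.25 at a = 2.25: Pa²(3L − a)/(6EI) = 1057/EI
Flexibility coefficient — unit upward force at Y: δ_{YY} = L³/(3EI) = 17.58/EI.
With EI = 43000 kN·m²: δ_0 = 0.024591 m and δ_{YY} = 0.000409 m/kN.
Compatibility — the spring shortens by R_Y/k under the reaction it provides: δ_0 − R_Y·δ_{YY} = R_Y/k. With 1/k = 0.000064 m/kN, R_Y = δ_0 / (δ_{YY} + 1/k) = 0.024591 / (0.000409 + 0.000064) = 52 kN.

R_Y = 52 kN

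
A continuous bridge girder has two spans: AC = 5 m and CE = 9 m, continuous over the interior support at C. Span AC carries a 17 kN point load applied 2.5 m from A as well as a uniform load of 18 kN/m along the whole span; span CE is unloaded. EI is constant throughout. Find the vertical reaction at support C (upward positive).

Take M_C as the redundant. Released structure: two simple spans AC and CE with a hinge at C.
Discontinuity in slope at C on the released structure — sum the simple-span end rotations:
  span AC: point load 17 at a = 2.5: Pab(L + a)/(6LEI) = 26.56/EI
  span AC: UDL 18: wL³/(24EI) = 93.75/EI
  relative rotation θ_0 = (120.3 + 0)/EI = 120.3/EI
A unit hogging moment at C produces rotation L₁/(3EI) + L₂/(3EI) = 4.667/EI.
Compatibility: M_C·(L₁+L₂)/(3EI) = θ_0, giving M_C = 25.78 kN·m (hogging).
Span AC, ΣM about A with M_C applied at C: R_C^{AC}·5 = 267.5 + 25.78, so R_C^{AC} = 58.66 kN and R_A = 107 − 58.66 = 48.34 kN.
Span CE, ΣM about E: R_C^{CE}·9 = 0 + 25.78, so R_C^{CE} = 2.865 kN and R_E = 0 − 2.865 = -2.865 kN.
R_C = 58.66 + 2.865 = 61.52 kN.

R_C = 61.52 kN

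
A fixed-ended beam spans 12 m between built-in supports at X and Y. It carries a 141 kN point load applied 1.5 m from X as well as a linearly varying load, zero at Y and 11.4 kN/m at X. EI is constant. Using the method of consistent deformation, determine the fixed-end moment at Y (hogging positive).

M_Y = 77.85 kN·m

Release both end moments; the primary structure is a simply-supported span XY with redundants M_X and M_Y.
Simple-span end rotations at X and Y under the given loads:
  at X: point load 141 at a = 1.5: Pab(L + b)/(6LEI) = 694/EI
  at Y: point load 141 at a = 1.5: Pab(L + a)/(6LEI) = 416.4/EI
  at X: triangular load, peak 11.4: w₀L³/(45EI) = 437.8/EI
  at Y: triangular load, peak 11.4: 7w₀L³/(360EI) = 383/EI
  θ_X0 = 1132/EI,  θ_Y0 = 799.4/EI
Flexibility coefficients: a unit moment at one end gives L/(3EI) there and L/(6EI) at the far end, so f₁₁ = f₂₂ = 4/EI and f₁₂ = f₂₁ = 2/EI.
Compatibility — zero rotation at each built-in end:
  4 M_X + 2 M_Y = 1132
  2 M_X + 4 M_Y = 799.4
Solving the pair gives M_X = 244 kN·m and M_Y = 77.85 kN·m (hogging).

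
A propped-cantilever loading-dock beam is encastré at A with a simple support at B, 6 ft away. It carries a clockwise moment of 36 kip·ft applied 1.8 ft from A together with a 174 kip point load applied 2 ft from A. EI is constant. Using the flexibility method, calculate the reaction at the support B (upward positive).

R_B = 30.37 kip

Remove the prop at B; the released (primary) structure is a cantilever built in at A.
Primary-structure tip deflection at B by superposition:
  clockwise couple 36 at a = 1.8: M₀a(2L − a)/(2EI) = 330.5/EI
  point load 174 at a = 2: Pa²(3L − a)/(6EI) = 1856/EI
  δ_0 = 2186/EI
Tip deflection under a unit load at B: L³/(3EI) = 72/EI.
The prop prevents deflection at B: R_B = δ_0/δ_{BB} = 2186/72 = 30.37 kip.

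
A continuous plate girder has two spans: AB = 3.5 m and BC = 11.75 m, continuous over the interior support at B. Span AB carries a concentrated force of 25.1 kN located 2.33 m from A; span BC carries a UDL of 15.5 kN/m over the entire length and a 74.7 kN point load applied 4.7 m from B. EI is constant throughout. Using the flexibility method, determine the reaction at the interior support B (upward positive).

R_B = 278.6 kN

Take M_B as the redundant. Released structure: two simple spans AB and BC with a hinge at B.
End slopes at the hinge B, treating each span as simply supported:
  span AB: point load 25.1 at a = 2.33: Pab(L + a)/(6LEI) = 19/EI
  span BC: UDL 15.5: wL³/(24EI) = 1048/EI
  span BC: point load 74.7 at a = 4.7: Pab(L + b)/(6LEI) = 660/EI
  relative rotation θ_0 = (19 + 1708)/EI = 1727/EI
A unit hogging moment at B produces rotation L₁/(3EI) + L₂/(3EI) = 5.083/EI.
Slope continuity at B: θ_0 = M_B·5.083/EI, so M_B = 1727/5.083 = 339.7 kN·m (hogging).
Span AB, ΣM about A with M_B applied at B: R_B^{AB}·3.5 = 58.48 + 339.7, so R_B^{AB} = 113.8 kN and R_A = 25.1 − 113.8 = -88.66 kN.
Span BC, ΣM about C: R_B^{BC}·11.75 = 1597 + 339.7, so R_B^{BC} = 164.8 kN and R_C = 256.8 − 164.8 = 92.03 kN.
R_B = 113.8 + 164.8 = 278.6 kN.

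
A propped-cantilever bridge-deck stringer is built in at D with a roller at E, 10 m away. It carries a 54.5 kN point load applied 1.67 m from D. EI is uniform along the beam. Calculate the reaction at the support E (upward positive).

Take the reaction at E as the redundant and release it; the primary structure is a cantilever fixed at D.
Downward deflection at the released point E due to the loads:
  point load 54.5 at a = 1.67: Pa²(3L − a)/(6EI) = 717.7/EI
Flexibility coefficient — unit upward force at E: δ_{EE} = L³/(3EI) = 333.3/EI.
Compatibility at E: δ_0 − R_E·δ_{EE} = 0, so R_E = 717.7/333.3 = 2.153 kN.

R_E = 2.153 kN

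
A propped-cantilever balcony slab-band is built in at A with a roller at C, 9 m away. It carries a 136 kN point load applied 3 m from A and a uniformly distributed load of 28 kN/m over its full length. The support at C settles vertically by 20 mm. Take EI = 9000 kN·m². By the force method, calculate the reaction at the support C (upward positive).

R_C = 113.9 kN

Choose R_C as the redundant. The primary structure is the cantilever fixed at A.
Free-end deflection of the primary structure under the applied loading (downward +):
  point load 136 at a = 3: Pa²(3L − a)/(6EI) = 4896/EI
  UDL 28: wL⁴/(8EI) = 22964/EI
  δ_0 = 27860/EI
Flexibility coefficient — unit upward force at C: δ_{CC} = L³/(3EI) = 243/EI.
With EI = 9000 kN·m²: δ_0 = 3.0955 m and δ_{CC} = 0.027 m/kN.
Compatibility — the beam at C must follow the support down by 0.02 m: δ_0 − R_C·δ_{CC} = 0.02, so R_C = (3.0955 − 0.02)/0.027 = 113.9 kN.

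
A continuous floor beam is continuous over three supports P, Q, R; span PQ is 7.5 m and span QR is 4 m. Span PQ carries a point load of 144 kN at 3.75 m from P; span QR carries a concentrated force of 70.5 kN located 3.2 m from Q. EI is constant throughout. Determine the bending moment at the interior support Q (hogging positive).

Take M_Q as the redundant. Released structure: two simple spans PQ and QR with a hinge at Q.
Rotations at Q on the released spans (each span's end-slope, ×1/EI):
  span PQ: point load 144 at a = 3.75: Pab(L + a)/(6LEI) = 506.2/EI
  span QR: point load 70.5 at a = 3.2: Pab(L + b)/(6LEI) = 36.1/EI
  relative rotation θ_0 = (506.2 + 36.1)/EI = 542.3/EI
A unit hogging moment at Q produces rotation L₁/(3EI) + L₂/(3EI) = 3.833/EI.
Slope continuity at Q: θ_0 = M_Q·3.833/EI, so M_Q = 542.3/3.833 = 141.5 kN·m (hogging).

M_Q = 141.5 kN·m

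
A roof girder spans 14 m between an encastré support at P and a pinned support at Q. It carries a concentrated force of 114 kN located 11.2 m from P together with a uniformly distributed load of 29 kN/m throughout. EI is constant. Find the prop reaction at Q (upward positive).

R_Q = 232.5 kN

Release the roller at Q. Primary structure: cantilever fixed at P.
Deflection at Q on the released cantilever, summing each load's contribution:
  point load 114 at a = 11.2: Pa²(3L − a)/(6EI) = 73407/EI
  UDL 29: wL⁴/(8EI) = 139258/EI
  δ_0 = 212665/EI
Flexibility coefficient — unit upward force at Q: δ_{QQ} = L³/(3EI) = 914.7/EI.
The prop prevents deflection at Q: R_Q = δ_0/δ_{QQ} = 212665/914.7 = 232.5 kN.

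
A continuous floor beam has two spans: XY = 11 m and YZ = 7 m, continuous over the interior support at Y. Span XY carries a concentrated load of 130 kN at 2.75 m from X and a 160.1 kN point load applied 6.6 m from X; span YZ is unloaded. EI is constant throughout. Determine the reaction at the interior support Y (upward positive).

R_Y = 200.8 kN

Release continuity at Y by inserting a hinge; the redundant is the internal moment M_Y. The primary structure is two simply-supported spans XY and YZ.
End slopes at the hinge Y, treating each span as simply supported:
  span XY: point load 130 at a = 2.75: Pab(L + a)/(6LEI) = 614.5/EI
  span XY: point load 160.1 at a = 6.6: Pab(L + a)/(6LEI) = 1240/EI
  relative rotation θ_0 = (1854 + 0)/EI = 1854/EI
A unit hogging moment at Y produces rotation L₁/(3EI) + L₂/(3EI) = 6/EI.
Compatibility: M_Y·(L₁+L₂)/(3EI) = θ_0, giving M_Y = 309 kN·m (hogging).
Span XY, ΣM about X with M_Y applied at Y: R_Y^{XY}·11 = 1414 + 309, so R_Y^{XY} = 156.7 kN and R_X = 290.1 − 156.7 = 133.4 kN.
Span YZ, ΣM about Z: R_Y^{YZ}·7 = 0 + 309, so R_Y^{YZ} = 44.15 kN and R_Z = 0 − 44.15 = -44.15 kN.
R_Y = 156.7 + 44.15 = 200.8 kN.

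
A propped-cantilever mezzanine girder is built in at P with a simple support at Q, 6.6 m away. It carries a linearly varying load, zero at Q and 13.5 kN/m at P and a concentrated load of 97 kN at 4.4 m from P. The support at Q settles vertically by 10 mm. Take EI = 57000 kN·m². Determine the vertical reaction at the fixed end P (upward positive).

R_P = 88.29 kN

Release the roller at Q. Primary structure: cantilever fixed at P.
Free-end deflection of the primary structure under the applied loading (downward +):
  triangular load, peak 13.5 at the fixed end: w₀L⁴/(30EI) = 853.9/EI
  point load 97 at a = 4.4: Pa²(3L − a)/(6EI) = 4820/EI
  δ_0 = 5674/EI
Tip deflection under a unit load at Q: L³/(3EI) = 95.83/EI.
With EI = 57000 kN·m²: δ_0 = 0.099541 m and δ_{QQ} = 0.001681 m/kN.
Compatibility — the beam at Q must follow the support down by 0.01 m: δ_0 − R_Q·δ_{QQ} = 0.01, so R_Q = (0.099541 − 0.01)/0.001681 = 53.26 kN.
Vertical equilibrium: R_P = ΣP − R_Q = 141.6 − 53.26 = 88.29 kN.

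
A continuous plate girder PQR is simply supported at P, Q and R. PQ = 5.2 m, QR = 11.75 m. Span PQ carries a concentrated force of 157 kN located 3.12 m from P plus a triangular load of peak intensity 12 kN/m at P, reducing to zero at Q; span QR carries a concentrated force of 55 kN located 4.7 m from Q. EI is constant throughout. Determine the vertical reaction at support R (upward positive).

R_R = 10.09 kN

Insert a hinge at Q; M_Q is the redundant, and each span becomes simply supported.
Discontinuity in slope at Q on the released structure — sum the simple-span end rotations:
  span PQ: point load 157 at a = 3.12: Pab(L + a)/(6LEI) = 271.7/EI
  span PQ: triangular load, peak 12: 7w₀L³/(360EI) = 32.81/EI
  span QR: point load 55 at a = 4.7: Pab(L + b)/(6LEI) = 486/EI
  relative rotation θ_0 = (304.5 + 486)/EI = 790.5/EI
A unit hogging moment at Q produces rotation L₁/(3EI) + L₂/(3EI) = 5.65/EI.
Compatibility: M_Q·(L₁+L₂)/(3EI) = θ_0, giving M_Q = 139.9 kN·m (hogging).
Span QR, ΣM about R: R_Q^{QR}·11.75 = 387.8 + 139.9, so R_Q^{QR} = 44.91 kN and R_R = 55 − 44.91 = 10.09 kN.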